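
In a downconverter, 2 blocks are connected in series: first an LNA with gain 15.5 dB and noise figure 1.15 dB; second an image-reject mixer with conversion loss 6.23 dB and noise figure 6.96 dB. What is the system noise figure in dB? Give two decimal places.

1.51 dB

Convert to linear (a loss of L dB is a gain of −L dB): F_i = 10^(NF_i/10), G_i = 10^(G_i,dB/10)
  Stage 1: F_1 = 10^(1.15/10) = 1.303, G_1 = 10^(15.5/10) = 35.48
  Stage 2: F_2 = 10^(6.96/10) = 4.966, G_2 = 10^(−6.23/10) = 0.2382
Friis cascade:
  F = 1.303 + (4.966 − 1)/35.48 = 1.415
NF = 10 log₁₀(1.415) = 1.51 dB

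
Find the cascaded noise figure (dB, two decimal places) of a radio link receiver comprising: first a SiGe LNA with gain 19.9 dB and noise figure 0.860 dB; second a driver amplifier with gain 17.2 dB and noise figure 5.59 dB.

Convert to linear (a loss of L dB is a gain of −L dB): F_i = 10^(NF_i/10), G_i = 10^(G_i,dB/10)
  Stage 1: F_1 = 10^(0.860/10) = 1.219, G_1 = 10^(19.9/10) = 97.72
  Stage 2: F_2 = 10^(5.59/10) = 3.622, G_2 = 10^(17.2/10) = 52.48
Friis cascade:
  F = 1.219 + (3.622 − 1)/97.72 = 1.246
NF = 10 log₁₀(1.246) = 0.95 dB

0.95 dB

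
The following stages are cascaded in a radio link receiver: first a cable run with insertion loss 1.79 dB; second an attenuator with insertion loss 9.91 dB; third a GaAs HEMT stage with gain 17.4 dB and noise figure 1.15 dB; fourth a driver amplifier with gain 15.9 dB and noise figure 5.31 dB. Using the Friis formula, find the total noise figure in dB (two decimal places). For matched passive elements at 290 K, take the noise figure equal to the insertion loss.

Convert to linear (a loss of L dB is a gain of −L dB): F_i = 10^(NF_i/10), G_i = 10^(G_i,dB/10)
  Stage 1: F_1 = 10^(1.79/10) = 1.510, G_1 = 10^(−1.79/10) = 0.6622
  Stage 2: F_2 = 10^(9.91/10) = 9.795, G_2 = 10^(−9.91/10) = 0.1021
  Stage 3: F_3 = 10^(1.15/10) = 1.303, G_3 = 10^(17.4/10) = 54.95
  Stage 4: F_4 = 10^(5.31/10) = 3.396, G_4 = 10^(15.9/10) = 38.90
Friis cascade:
  F = 1.510 + (9.795 − 1)/0.6622 + (1.303 − 1)/0.06761 + (3.396 − 1)/3.715 = 19.92
NF = 10 log₁₀(19.92) = 12.99 dB

12.99 dB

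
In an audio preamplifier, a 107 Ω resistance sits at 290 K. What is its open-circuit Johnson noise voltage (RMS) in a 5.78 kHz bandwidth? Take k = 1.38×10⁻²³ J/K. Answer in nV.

99.5 nV

V_n = √(4kTRB)
4kTRB = 4 × 1.38×10⁻²³ × 290 × 1.07×10² × 5.78×10³ = 9.90×10⁻¹⁵ V²
V_n = √(9.90×10⁻¹⁵) = 9.95×10⁻⁸ V = 99.5 nV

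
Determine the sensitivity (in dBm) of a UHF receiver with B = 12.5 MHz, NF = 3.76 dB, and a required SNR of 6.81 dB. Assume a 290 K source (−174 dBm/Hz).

Sensitivity = −174 + 10 log₁₀(B) + NF + SNR_min
= −174 + 70.97 + 3.76 + 6.81
= −92.46 dBm → −92.5 dBm

−92.5 dBm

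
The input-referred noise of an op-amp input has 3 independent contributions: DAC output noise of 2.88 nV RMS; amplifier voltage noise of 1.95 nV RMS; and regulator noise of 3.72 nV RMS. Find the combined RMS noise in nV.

Uncorrelated sources add in power (mean-square): V_tot = √(ΣV_i²)
V_tot = √[(2.88×10⁻⁹)² + (1.95×10⁻⁹)² + (3.72×10⁻⁹)²] = 5.09×10⁻⁹ V = 5.09 nV

5.09 nV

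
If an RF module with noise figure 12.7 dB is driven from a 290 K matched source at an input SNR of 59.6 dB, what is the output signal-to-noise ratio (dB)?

By definition F = SNR_in/SNR_out, so in dB: SNR_out = SNR_in − NF
SNR_out = 59.6 − 12.7 = 46.9 dB

46.9 dB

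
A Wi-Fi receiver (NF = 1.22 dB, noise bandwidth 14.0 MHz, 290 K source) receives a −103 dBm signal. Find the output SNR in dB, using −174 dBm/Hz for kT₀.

Noise floor: N = −174 + 10 log₁₀(B) + NF
10 log₁₀(1.40×10⁷) = 71.46 dB
N = −174 + 71.46 + 1.22 = −101.32 dBm
SNR = P_sig − N = −103 − (−101.32) = −1.68 dB → −1.7 dB

−1.7 dB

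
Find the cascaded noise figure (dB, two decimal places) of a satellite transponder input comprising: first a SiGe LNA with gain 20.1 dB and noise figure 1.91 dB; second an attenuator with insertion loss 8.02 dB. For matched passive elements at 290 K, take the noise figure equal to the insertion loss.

Convert to linear (a loss of L dB is a gain of −L dB): F_i = 10^(NF_i/10), G_i = 10^(G_i,dB/10)
  Stage 1: F_1 = 10^(1.91/10) = 1.552, G_1 = 10^(20.1/10) = 102.3
  Stage 2: F_2 = 10^(8.02/10) = 6.339, G_2 = 10^(−8.02/10) = 0.1578
Friis cascade:
  F = 1.552 + (6.339 − 1)/102.3 = 1.605
NF = 10 log₁₀(1.605) = 2.05 dB

2.05 dB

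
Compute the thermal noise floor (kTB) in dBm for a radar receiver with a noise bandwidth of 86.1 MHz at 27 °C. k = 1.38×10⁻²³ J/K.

−94.5 dBm

T = 27 °C + 273.15 = 300.15 K
P_n = kTB = 1.38×10⁻²³ × 300.15 × 8.61×10⁷ = 3.57×10⁻¹³ W
In dBm: 10 log₁₀(3.57×10⁻¹³ / 10⁻³) = −94.5 dBm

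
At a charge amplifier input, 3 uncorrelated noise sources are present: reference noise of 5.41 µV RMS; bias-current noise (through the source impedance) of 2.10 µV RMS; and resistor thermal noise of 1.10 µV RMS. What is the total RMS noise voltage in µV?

5.91 µV

Uncorrelated sources add in power (mean-square): V_tot = √(ΣV_i²)
V_tot = √[(5.41×10⁻⁶)² + (2.10×10⁻⁶)² + (1.10×10⁻⁶)²] = 5.91×10⁻⁶ V = 5.91 µV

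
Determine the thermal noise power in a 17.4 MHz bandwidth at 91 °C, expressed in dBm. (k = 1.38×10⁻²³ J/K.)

−100.6 dBm

T = 91 °C + 273.15 = 364.15 K
P_n = kTB = 1.38×10⁻²³ × 364.15 × 1.74×10⁷ = 8.74×10⁻¹⁴ W
In dBm: 10 log₁₀(8.74×10⁻¹⁴ / 10⁻³) = −100.6 dBm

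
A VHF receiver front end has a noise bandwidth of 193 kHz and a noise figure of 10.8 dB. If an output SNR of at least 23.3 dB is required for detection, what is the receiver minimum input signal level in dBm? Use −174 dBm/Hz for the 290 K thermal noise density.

−87.0 dBm

Sensitivity = −174 + 10 log₁₀(B) + NF + SNR_min
= −174 + 52.86 + 10.8 + 23.3
= −87.04 dBm → −87.0 dBm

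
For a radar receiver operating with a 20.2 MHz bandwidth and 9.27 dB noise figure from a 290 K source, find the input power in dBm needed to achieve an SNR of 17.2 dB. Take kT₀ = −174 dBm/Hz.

−74.5 dBm

Sensitivity = −174 + 10 log₁₀(B) + NF + SNR_min
= −174 + 73.05 + 9.27 + 17.2
= −74.48 dBm → −74.5 dBm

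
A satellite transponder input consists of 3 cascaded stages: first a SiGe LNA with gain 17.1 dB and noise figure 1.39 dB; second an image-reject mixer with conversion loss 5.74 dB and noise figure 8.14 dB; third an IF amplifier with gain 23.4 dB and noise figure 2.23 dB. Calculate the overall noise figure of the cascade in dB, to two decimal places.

1.86 dB

Convert to linear (a loss of L dB is a gain of −L dB): F_i = 10^(NF_i/10), G_i = 10^(G_i,dB/10)
  Stage 1: F_1 = 10^(1.39/10) = 1.377, G_1 = 10^(17.1/10) = 51.29
  Stage 2: F_2 = 10^(8.14/10) = 6.516, G_2 = 10^(−5.74/10) = 0.2667
  Stage 3: F_3 = 10^(2.23/10) = 1.671, G_3 = 10^(23.4/10) = 218.8
Friis cascade:
  F = 1.377 + (6.516 − 1)/51.29 + (1.671 − 1)/13.68 = 1.534
NF = 10 log₁₀(1.534) = 1.86 dB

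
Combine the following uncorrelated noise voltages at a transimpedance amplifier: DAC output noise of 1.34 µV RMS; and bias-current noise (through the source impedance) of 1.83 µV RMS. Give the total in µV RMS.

Uncorrelated sources add in power (mean-square): V_tot = √(ΣV_i²)
V_tot = √[(1.34×10⁻⁶)² + (1.83×10⁻⁶)²] = 2.27×10⁻⁶ V = 2.27 µV

2.27 µV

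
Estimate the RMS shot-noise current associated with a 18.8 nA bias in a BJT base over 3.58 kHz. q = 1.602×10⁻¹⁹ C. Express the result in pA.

I_n = √(2qI·B)
2qI·B = 2 × 1.602×10⁻¹⁹ × 1.88×10⁻⁸ × 3.58×10³ = 2.16×10⁻²³ A²
I_n = √(2.16×10⁻²³) = 4.64×10⁻¹² A = 4.64 pA

4.64 pA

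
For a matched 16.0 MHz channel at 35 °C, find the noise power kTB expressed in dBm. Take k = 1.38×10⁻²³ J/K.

−101.7 dBm

T = 35 °C + 273.15 = 308.15 K
P_n = kTB = 1.38×10⁻²³ × 308.15 × 1.60×10⁷ = 6.80×10⁻¹⁴ W
In dBm: 10 log₁₀(6.80×10⁻¹⁴ / 10⁻³) = −101.7 dBm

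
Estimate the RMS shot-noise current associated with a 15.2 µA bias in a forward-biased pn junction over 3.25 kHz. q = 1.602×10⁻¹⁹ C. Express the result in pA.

126 pA

I_n = √(2qI·B)
2qI·B = 2 × 1.602×10⁻¹⁹ × 1.52×10⁻⁵ × 3.25×10³ = 1.58×10⁻²⁰ A²
I_n = √(1.58×10⁻²⁰) = 1.26×10⁻¹⁰ A = 126 pA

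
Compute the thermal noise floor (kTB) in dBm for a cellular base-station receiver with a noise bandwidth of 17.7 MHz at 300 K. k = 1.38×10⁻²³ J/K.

−101.4 dBm

P_n = kTB = 1.38×10⁻²³ × 300 × 1.77×10⁷ = 7.33×10⁻¹⁴ W
In dBm: 10 log₁₀(7.33×10⁻¹⁴ / 10⁻³) = −101.4 dBm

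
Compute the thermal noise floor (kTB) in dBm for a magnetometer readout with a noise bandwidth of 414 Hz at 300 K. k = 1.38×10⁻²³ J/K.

−147.7 dBm

P_n = kTB = 1.38×10⁻²³ × 300 × 4.14×10² = 1.71×10⁻¹⁸ W
In dBm: 10 log₁₀(1.71×10⁻¹⁸ / 10⁻³) = −147.7 dBm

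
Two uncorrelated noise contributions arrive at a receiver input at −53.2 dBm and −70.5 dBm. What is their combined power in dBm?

Convert to linear, add, convert back:
P₁ = 4.79×10⁻⁹ W, P₂ = 8.91×10⁻¹¹ W
P_tot = 4.88×10⁻⁹ W → 10 log₁₀(P_tot / 10⁻³) = −53.1 dBm

−53.1 dBm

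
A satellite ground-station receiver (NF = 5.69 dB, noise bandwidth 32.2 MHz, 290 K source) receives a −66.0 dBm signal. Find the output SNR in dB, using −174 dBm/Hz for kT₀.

27.2 dB

Noise floor: N = −174 + 10 log₁₀(B) + NF
10 log₁₀(3.22×10⁷) = 75.08 dB
N = −174 + 75.08 + 5.69 = −93.23 dBm
SNR = P_sig − N = −66.0 − (−93.23) = 27.23 dB → 27.2 dB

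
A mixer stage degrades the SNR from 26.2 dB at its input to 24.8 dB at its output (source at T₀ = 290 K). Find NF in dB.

NF (dB) = SNR_in(dB) − SNR_out(dB) when the source is at T₀
NF = 26.2 − 24.8 = 1.4 dB

1.4 dB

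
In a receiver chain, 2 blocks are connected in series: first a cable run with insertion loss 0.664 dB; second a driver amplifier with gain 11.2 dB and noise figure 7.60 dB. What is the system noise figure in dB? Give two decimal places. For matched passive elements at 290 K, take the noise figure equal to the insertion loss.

Convert to linear (a loss of L dB is a gain of −L dB): F_i = 10^(NF_i/10), G_i = 10^(G_i,dB/10)
  Stage 1: F_1 = 10^(0.664/10) = 1.165, G_1 = 10^(−0.664/10) = 0.8582
  Stage 2: F_2 = 10^(7.60/10) = 5.754, G_2 = 10^(11.2/10) = 13.18
Friis cascade:
  F = 1.165 + (5.754 − 1)/0.8582 = 6.705
NF = 10 log₁₀(6.705) = 8.26 dB

8.26 dB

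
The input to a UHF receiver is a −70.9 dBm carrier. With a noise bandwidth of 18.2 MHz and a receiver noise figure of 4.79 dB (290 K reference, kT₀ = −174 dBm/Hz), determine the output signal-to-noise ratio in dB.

25.7 dB

Noise floor: N = −174 + 10 log₁₀(B) + NF
10 log₁₀(1.82×10⁷) = 72.6 dB
N = −174 + 72.6 + 4.79 = −96.61 dBm
SNR = P_sig − N = −70.9 − (−96.61) = 25.71 dB → 25.7 dB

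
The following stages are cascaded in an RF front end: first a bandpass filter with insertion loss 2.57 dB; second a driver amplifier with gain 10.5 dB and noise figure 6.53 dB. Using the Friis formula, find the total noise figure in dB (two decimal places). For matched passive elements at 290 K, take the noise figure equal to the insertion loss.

Convert to linear (a loss of L dB is a gain of −L dB): F_i = 10^(NF_i/10), G_i = 10^(G_i,dB/10)
  Stage 1: F_1 = 10^(2.57/10) = 1.807, G_1 = 10^(−2.57/10) = 0.5534
  Stage 2: F_2 = 10^(6.53/10) = 4.498, G_2 = 10^(10.5/10) = 11.22
Friis cascade:
  F = 1.807 + (4.498 − 1)/0.5534 = 8.128
NF = 10 log₁₀(8.128) = 9.10 dB

9.10 dB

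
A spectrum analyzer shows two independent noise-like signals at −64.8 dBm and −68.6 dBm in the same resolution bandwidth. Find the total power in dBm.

−63.3 dBm

Convert to linear, add, convert back:
P₁ = 3.31×10⁻¹⁰ W, P₂ = 1.38×10⁻¹⁰ W
P_tot = 4.69×10⁻¹⁰ W → 10 log₁₀(P_tot / 10⁻³) = −63.3 dBm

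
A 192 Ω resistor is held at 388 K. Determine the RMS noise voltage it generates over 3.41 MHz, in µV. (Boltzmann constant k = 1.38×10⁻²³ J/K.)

3.74 µV

V_n = √(4kTRB)
4kTRB = 4 × 1.38×10⁻²³ × 388 × 1.92×10² × 3.41×10⁶ = 1.40×10⁻¹¹ V²
V_n = √(1.40×10⁻¹¹) = 3.74×10⁻⁶ V = 3.74 µV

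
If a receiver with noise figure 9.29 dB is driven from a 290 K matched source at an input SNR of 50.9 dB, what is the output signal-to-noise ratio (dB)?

41.61 dB

By definition F = SNR_in/SNR_out, so in dB: SNR_out = SNR_in − NF
SNR_out = 50.9 − 9.29 = 41.61 dB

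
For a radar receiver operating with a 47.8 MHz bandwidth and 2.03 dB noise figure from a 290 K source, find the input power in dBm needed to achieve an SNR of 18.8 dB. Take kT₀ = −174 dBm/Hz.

−76.4 dBm

Sensitivity = −174 + 10 log₁₀(B) + NF + SNR_min
= −174 + 76.79 + 2.03 + 18.8
= −76.38 dBm → −76.4 dBm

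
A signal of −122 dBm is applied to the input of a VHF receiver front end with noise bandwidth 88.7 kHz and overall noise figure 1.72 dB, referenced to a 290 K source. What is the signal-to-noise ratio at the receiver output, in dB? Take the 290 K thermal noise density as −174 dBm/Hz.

Noise floor: N = −174 + 10 log₁₀(B) + NF
10 log₁₀(8.87×10⁴) = 49.48 dB
N = −174 + 49.48 + 1.72 = −122.80 dBm
SNR = P_sig − N = −122 − (−122.80) = 0.80 dB → 0.8 dB

0.8 dB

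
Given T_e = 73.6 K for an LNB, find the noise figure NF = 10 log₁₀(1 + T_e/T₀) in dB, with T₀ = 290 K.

0.982 dB

F = 1 + T_e/T₀ = 1 + 73.6/290 = 1.25379
NF = 10 log₁₀(1.25379) = 0.982 dB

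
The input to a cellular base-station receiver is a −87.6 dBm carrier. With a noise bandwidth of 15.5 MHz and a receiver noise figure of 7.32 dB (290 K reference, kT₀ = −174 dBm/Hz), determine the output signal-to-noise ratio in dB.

7.2 dB

Noise floor: N = −174 + 10 log₁₀(B) + NF
10 log₁₀(1.55×10⁷) = 71.9 dB
N = −174 + 71.9 + 7.32 = −94.78 dBm
SNR = P_sig − N = −87.6 − (−94.78) = 7.18 dB → 7.2 dB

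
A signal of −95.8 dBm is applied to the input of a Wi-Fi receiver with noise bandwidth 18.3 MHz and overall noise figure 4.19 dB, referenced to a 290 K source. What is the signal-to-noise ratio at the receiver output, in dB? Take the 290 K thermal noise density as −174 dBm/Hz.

1.4 dB

Noise floor: N = −174 + 10 log₁₀(B) + NF
10 log₁₀(1.83×10⁷) = 72.62 dB
N = −174 + 72.62 + 4.19 = −97.19 dBm
SNR = P_sig − N = −95.8 − (−97.19) = 1.39 dB → 1.4 dB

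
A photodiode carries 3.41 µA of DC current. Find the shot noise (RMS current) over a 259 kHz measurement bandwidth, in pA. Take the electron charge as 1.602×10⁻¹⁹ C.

532 pA

I_n = √(2qI·B)
2qI·B = 2 × 1.602×10⁻¹⁹ × 3.41×10⁻⁶ × 2.59×10⁵ = 2.83×10⁻¹⁹ A²
I_n = √(2.83×10⁻¹⁹) = 5.32×10⁻¹⁰ A = 532 pA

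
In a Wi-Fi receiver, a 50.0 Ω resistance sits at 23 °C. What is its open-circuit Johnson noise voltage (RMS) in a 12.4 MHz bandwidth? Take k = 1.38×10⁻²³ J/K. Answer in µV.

T = 23 °C + 273.15 = 296.15 K
V_n = √(4kTRB)
4kTRB = 4 × 1.38×10⁻²³ × 296.15 × 5.00×10¹ × 1.24×10⁷ = 1.01×10⁻¹¹ V²
V_n = √(1.01×10⁻¹¹) = 3.18×10⁻⁶ V = 3.18 µV

3.18 µV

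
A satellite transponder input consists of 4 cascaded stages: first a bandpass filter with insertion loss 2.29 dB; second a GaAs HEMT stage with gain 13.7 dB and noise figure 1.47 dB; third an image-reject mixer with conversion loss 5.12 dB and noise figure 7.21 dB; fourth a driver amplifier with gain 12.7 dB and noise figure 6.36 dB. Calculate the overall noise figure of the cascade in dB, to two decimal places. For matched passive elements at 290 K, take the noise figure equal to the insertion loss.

Convert to linear (a loss of L dB is a gain of −L dB): F_i = 10^(NF_i/10), G_i = 10^(G_i,dB/10)
  Stage 1: F_1 = 10^(2.29/10) = 1.694, G_1 = 10^(−2.29/10) = 0.5902
  Stage 2: F_2 = 10^(1.47/10) = 1.403, G_2 = 10^(13.7/10) = 23.44
  Stage 3: F_3 = 10^(7.21/10) = 5.260, G_3 = 10^(−5.12/10) = 0.3076
  Stage 4: F_4 = 10^(6.36/10) = 4.325, G_4 = 10^(12.7/10) = 18.62
Friis cascade:
  F = 1.694 + (1.403 − 1)/0.5902 + (5.260 − 1)/13.84 + (4.325 − 1)/4.256 = 3.466
NF = 10 log₁₀(3.466) = 5.40 dB

5.40 dB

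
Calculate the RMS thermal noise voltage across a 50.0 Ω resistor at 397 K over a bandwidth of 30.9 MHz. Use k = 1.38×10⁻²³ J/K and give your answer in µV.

V_n = √(4kTRB)
4kTRB = 4 × 1.38×10⁻²³ × 397 × 5.00×10¹ × 3.09×10⁷ = 3.39×10⁻¹¹ V²
V_n = √(3.39×10⁻¹¹) = 5.82×10⁻⁶ V = 5.82 µV

5.82 µV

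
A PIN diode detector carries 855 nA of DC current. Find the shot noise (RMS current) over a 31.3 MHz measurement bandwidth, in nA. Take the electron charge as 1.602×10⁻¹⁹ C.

2.93 nA

I_n = √(2qI·B)
2qI·B = 2 × 1.602×10⁻¹⁹ × 8.55×10⁻⁷ × 3.13×10⁷ = 8.57×10⁻¹⁸ A²
I_n = √(8.57×10⁻¹⁸) = 2.93×10⁻⁹ A = 2.93 nA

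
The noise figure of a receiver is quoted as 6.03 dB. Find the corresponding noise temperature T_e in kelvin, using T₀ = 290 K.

873 K

F = 10^(6.03/10) = 4.00867
T_e = (F − 1)·T₀ = (4.00867 − 1) × 290 = 873 K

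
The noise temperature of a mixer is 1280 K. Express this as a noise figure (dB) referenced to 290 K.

7.34 dB

F = 1 + T_e/T₀ = 1 + 1280/290 = 5.41379
NF = 10 log₁₀(5.41379) = 7.34 dB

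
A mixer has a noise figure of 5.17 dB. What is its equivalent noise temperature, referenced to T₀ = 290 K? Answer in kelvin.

F = 10^(5.17/10) = 3.28852
T_e = (F − 1)·T₀ = (3.28852 − 1) × 290 = 664 K

664 K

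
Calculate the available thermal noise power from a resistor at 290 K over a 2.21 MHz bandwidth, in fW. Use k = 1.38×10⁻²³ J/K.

8.84 fW

P_n = kTB = 1.38×10⁻²³ × 290 × 2.21×10⁶ = 8.84×10⁻¹⁵ W = 8.84 fW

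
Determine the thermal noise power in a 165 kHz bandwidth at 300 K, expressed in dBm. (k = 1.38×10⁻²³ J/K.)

P_n = kTB = 1.38×10⁻²³ × 300 × 1.65×10⁵ = 6.83×10⁻¹⁶ W
In dBm: 10 log₁₀(6.83×10⁻¹⁶ / 10⁻³) = −121.7 dBm

−121.7 dBm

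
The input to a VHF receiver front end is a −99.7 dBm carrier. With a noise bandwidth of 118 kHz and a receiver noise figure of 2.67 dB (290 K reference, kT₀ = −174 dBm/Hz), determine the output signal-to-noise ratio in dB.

Noise floor: N = −174 + 10 log₁₀(B) + NF
10 log₁₀(1.18×10⁵) = 50.72 dB
N = −174 + 50.72 + 2.67 = −120.61 dBm
SNR = P_sig − N = −99.7 − (−120.61) = 20.91 dB → 20.9 dB

20.9 dB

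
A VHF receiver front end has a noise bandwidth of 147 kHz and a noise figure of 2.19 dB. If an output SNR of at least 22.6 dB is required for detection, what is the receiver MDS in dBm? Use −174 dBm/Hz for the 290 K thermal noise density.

−97.5 dBm

Sensitivity = −174 + 10 log₁₀(B) + NF + SNR_min
= −174 + 51.67 + 2.19 + 22.6
= −97.54 dBm → −97.5 dBm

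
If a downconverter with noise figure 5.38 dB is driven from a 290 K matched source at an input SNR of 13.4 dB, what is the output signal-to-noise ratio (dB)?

8.02 dB

By definition F = SNR_in/SNR_out, so in dB: SNR_out = SNR_in − NF
SNR_out = 13.4 − 5.38 = 8.02 dB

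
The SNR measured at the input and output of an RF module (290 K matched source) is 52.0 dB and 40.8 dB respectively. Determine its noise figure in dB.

11.2 dB

NF (dB) = SNR_in(dB) − SNR_out(dB) when the source is at T₀
NF = 52.0 − 40.8 = 11.2 dB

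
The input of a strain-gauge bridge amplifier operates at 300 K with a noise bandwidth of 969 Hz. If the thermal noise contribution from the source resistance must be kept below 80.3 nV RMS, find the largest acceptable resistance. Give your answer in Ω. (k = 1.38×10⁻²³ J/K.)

402 Ω

Johnson–Nyquist: V_n = √(4kTRB) ⇒ R = V_n² / (4kTB)
4kTB = 4 × 1.38×10⁻²³ × 300 × 9.69×10² = 1.60×10⁻¹⁷
R = (8.03×10⁻⁸)² / 1.60×10⁻¹⁷ = 4.02×10² Ω = 402 Ω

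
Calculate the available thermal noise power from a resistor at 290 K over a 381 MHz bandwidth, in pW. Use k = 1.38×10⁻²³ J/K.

1.52 pW

P_n = kTB = 1.38×10⁻²³ × 290 × 3.81×10⁸ = 1.52×10⁻¹² W = 1.52 pW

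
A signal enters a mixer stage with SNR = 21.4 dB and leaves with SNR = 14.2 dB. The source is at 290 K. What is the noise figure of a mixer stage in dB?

NF (dB) = SNR_in(dB) − SNR_out(dB) when the source is at T₀
NF = 21.4 − 14.2 = 7.2 dB

7.2 dB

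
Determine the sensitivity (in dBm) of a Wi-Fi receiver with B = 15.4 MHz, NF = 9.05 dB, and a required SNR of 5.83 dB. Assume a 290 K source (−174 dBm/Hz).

−87.2 dBm

Sensitivity = −174 + 10 log₁₀(B) + NF + SNR_min
= −174 + 71.88 + 9.05 + 5.83
= −87.24 dBm → −87.2 dBm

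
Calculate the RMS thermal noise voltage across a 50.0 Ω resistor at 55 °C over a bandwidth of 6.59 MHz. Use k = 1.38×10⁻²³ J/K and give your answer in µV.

T = 55 °C + 273.15 = 328.15 K
V_n = √(4kTRB)
4kTRB = 4 × 1.38×10⁻²³ × 328.15 × 5.00×10¹ × 6.59×10⁶ = 5.97×10⁻¹² V²
V_n = √(5.97×10⁻¹²) = 2.44×10⁻⁶ V = 2.44 µV

2.44 µV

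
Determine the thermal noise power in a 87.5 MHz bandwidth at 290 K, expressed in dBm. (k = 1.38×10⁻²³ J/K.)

−94.6 dBm

P_n = kTB = 1.38×10⁻²³ × 290 × 8.75×10⁷ = 3.50×10⁻¹³ W
In dBm: 10 log₁₀(3.50×10⁻¹³ / 10⁻³) = −94.6 dBm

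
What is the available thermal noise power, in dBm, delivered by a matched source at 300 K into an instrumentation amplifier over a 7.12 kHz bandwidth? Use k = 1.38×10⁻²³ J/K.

−135.3 dBm

P_n = kTB = 1.38×10⁻²³ × 300 × 7.12×10³ = 2.95×10⁻¹⁷ W
In dBm: 10 log₁₀(2.95×10⁻¹⁷ / 10⁻³) = −135.3 dBm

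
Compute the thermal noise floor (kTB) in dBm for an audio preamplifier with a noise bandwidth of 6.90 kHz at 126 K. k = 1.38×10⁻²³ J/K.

−139.2 dBm

P_n = kTB = 1.38×10⁻²³ × 126 × 6.90×10³ = 1.20×10⁻¹⁷ W
In dBm: 10 log₁₀(1.20×10⁻¹⁷ / 10⁻³) = −139.2 dBm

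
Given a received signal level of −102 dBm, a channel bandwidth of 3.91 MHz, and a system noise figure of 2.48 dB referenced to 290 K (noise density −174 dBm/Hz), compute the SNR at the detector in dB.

3.6 dB

Noise floor: N = −174 + 10 log₁₀(B) + NF
10 log₁₀(3.91×10⁶) = 65.92 dB
N = −174 + 65.92 + 2.48 = −105.60 dBm
SNR = P_sig − N = −102 − (−105.60) = 3.60 dB → 3.6 dB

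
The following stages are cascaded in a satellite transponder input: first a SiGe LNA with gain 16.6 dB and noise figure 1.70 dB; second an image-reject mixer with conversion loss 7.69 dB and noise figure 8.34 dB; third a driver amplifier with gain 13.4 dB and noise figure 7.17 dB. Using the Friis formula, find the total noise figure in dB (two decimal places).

3.32 dB

Convert to linear (a loss of L dB is a gain of −L dB): F_i = 10^(NF_i/10), G_i = 10^(G_i,dB/10)
  Stage 1: F_1 = 10^(1.70/10) = 1.479, G_1 = 10^(16.6/10) = 45.71
  Stage 2: F_2 = 10^(8.34/10) = 6.823, G_2 = 10^(−7.69/10) = 0.1702
  Stage 3: F_3 = 10^(7.17/10) = 5.212, G_3 = 10^(13.4/10) = 21.88
Friis cascade:
  F = 1.479 + (6.823 − 1)/45.71 + (5.212 − 1)/7.780 = 2.148
NF = 10 log₁₀(2.148) = 3.32 dB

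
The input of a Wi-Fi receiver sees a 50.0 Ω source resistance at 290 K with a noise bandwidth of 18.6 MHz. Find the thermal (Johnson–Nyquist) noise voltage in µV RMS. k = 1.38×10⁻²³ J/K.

V_n = √(4kTRB)
4kTRB = 4 × 1.38×10⁻²³ × 290 × 5.00×10¹ × 1.86×10⁷ = 1.49×10⁻¹¹ V²
V_n = √(1.49×10⁻¹¹) = 3.86×10⁻⁶ V = 3.86 µV

3.86 µV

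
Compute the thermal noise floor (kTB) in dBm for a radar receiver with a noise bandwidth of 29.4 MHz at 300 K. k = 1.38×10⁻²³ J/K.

P_n = kTB = 1.38×10⁻²³ × 300 × 2.94×10⁷ = 1.22×10⁻¹³ W
In dBm: 10 log₁₀(1.22×10⁻¹³ / 10⁻³) = −99.1 dBm

−99.1 dBm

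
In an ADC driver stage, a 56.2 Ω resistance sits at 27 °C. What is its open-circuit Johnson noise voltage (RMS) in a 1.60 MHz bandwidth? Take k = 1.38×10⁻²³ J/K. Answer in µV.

T = 27 °C + 273.15 = 300.15 K
V_n = √(4kTRB)
4kTRB = 4 × 1.38×10⁻²³ × 300.15 × 5.62×10¹ × 1.60×10⁶ = 1.49×10⁻¹² V²
V_n = √(1.49×10⁻¹²) = 1.22×10⁻⁶ V = 1.22 µV

1.22 µV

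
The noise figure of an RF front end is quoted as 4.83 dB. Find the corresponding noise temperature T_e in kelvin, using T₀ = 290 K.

F = 10^(4.83/10) = 3.04089
T_e = (F − 1)·T₀ = (3.04089 − 1) × 290 = 592 K

592 K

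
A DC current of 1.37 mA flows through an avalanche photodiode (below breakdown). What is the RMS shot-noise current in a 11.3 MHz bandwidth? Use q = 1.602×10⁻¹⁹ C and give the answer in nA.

70.4 nA

I_n = √(2qI·B)
2qI·B = 2 × 1.602×10⁻¹⁹ × 1.37×10⁻³ × 1.13×10⁷ = 4.96×10⁻¹⁵ A²
I_n = √(4.96×10⁻¹⁵) = 7.04×10⁻⁸ A = 70.4 nA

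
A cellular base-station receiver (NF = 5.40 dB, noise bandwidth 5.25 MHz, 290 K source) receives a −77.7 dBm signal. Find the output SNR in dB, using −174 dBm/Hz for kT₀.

23.7 dB

Noise floor: N = −174 + 10 log₁₀(B) + NF
10 log₁₀(5.25×10⁶) = 67.2 dB
N = −174 + 67.2 + 5.40 = −101.40 dBm
SNR = P_sig − N = −77.7 − (−101.40) = 23.70 dB → 23.7 dB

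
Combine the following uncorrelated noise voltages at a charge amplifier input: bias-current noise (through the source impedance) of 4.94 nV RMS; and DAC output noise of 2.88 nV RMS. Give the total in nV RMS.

Uncorrelated sources add in power (mean-square): V_tot = √(ΣV_i²)
V_tot = √[(4.94×10⁻⁹)² + (2.88×10⁻⁹)²] = 5.72×10⁻⁹ V = 5.72 nV

5.72 nV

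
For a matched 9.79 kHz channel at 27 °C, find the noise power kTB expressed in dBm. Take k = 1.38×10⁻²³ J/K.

−133.9 dBm

T = 27 °C + 273.15 = 300.15 K
P_n = kTB = 1.38×10⁻²³ × 300.15 × 9.79×10³ = 4.06×10⁻¹⁷ W
In dBm: 10 log₁₀(4.06×10⁻¹⁷ / 10⁻³) = −133.9 dBm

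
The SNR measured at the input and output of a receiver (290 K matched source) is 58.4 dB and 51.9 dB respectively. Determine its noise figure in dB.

6.5 dB

NF (dB) = SNR_in(dB) − SNR_out(dB) when the source is at T₀
NF = 58.4 − 51.9 = 6.5 dB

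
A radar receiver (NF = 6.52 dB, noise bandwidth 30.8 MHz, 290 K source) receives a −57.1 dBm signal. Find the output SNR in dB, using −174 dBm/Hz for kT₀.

35.5 dB

Noise floor: N = −174 + 10 log₁₀(B) + NF
10 log₁₀(3.08×10⁷) = 74.89 dB
N = −174 + 74.89 + 6.52 = −92.59 dBm
SNR = P_sig − N = −57.1 − (−92.59) = 35.49 dB → 35.5 dB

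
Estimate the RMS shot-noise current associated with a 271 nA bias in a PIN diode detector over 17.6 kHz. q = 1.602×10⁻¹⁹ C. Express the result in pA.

39.1 pA

I_n = √(2qI·B)
2qI·B = 2 × 1.602×10⁻¹⁹ × 2.71×10⁻⁷ × 1.76×10⁴ = 1.53×10⁻²¹ A²
I_n = √(1.53×10⁻²¹) = 3.91×10⁻¹¹ A = 39.1 pA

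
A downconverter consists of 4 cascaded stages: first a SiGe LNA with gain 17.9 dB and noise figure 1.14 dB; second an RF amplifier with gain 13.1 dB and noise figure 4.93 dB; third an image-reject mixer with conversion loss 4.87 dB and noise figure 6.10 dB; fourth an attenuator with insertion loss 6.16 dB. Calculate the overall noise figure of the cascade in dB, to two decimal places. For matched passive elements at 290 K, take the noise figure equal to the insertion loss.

1.29 dB

Convert to linear (a loss of L dB is a gain of −L dB): F_i = 10^(NF_i/10), G_i = 10^(G_i,dB/10)
  Stage 1: F_1 = 10^(1.14/10) = 1.300, G_1 = 10^(17.9/10) = 61.66
  Stage 2: F_2 = 10^(4.93/10) = 3.112, G_2 = 10^(13.1/10) = 20.42
  Stage 3: F_3 = 10^(6.10/10) = 4.074, G_3 = 10^(−4.87/10) = 0.3258
  Stage 4: F_4 = 10^(6.16/10) = 4.130, G_4 = 10^(−6.16/10) = 0.2421
Friis cascade:
  F = 1.300 + (3.112 − 1)/61.66 + (4.074 − 1)/1259 + (4.130 − 1)/410.2 = 1.344
NF = 10 log₁₀(1.344) = 1.29 dB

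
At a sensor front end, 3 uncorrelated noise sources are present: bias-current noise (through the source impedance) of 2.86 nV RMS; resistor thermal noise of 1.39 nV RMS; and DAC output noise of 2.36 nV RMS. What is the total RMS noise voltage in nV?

Uncorrelated sources add in power (mean-square): V_tot = √(ΣV_i²)
V_tot = √[(2.86×10⁻⁹)² + (1.39×10⁻⁹)² + (2.36×10⁻⁹)²] = 3.96×10⁻⁹ V = 3.96 nV

3.96 nV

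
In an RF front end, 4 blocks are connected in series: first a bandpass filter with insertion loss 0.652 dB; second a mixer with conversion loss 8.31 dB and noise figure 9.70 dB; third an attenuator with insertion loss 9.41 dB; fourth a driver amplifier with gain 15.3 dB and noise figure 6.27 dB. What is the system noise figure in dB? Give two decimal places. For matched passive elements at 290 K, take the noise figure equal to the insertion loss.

24.69 dB

Convert to linear (a loss of L dB is a gain of −L dB): F_i = 10^(NF_i/10), G_i = 10^(G_i,dB/10)
  Stage 1: F_1 = 10^(0.652/10) = 1.162, G_1 = 10^(−0.652/10) = 0.8606
  Stage 2: F_2 = 10^(9.70/10) = 9.333, G_2 = 10^(−8.31/10) = 0.1476
  Stage 3: F_3 = 10^(9.41/10) = 8.730, G_3 = 10^(−9.41/10) = 0.1146
  Stage 4: F_4 = 10^(6.27/10) = 4.236, G_4 = 10^(15.3/10) = 33.88
Friis cascade:
  F = 1.162 + (9.333 − 1)/0.8606 + (8.730 − 1)/0.1270 + (4.236 − 1)/0.01455 = 294.2
NF = 10 log₁₀(294.2) = 24.69 dB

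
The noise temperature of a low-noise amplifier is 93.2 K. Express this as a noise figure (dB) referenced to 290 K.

1.21 dB

F = 1 + T_e/T₀ = 1 + 93.2/290 = 1.32138
NF = 10 log₁₀(1.32138) = 1.21 dB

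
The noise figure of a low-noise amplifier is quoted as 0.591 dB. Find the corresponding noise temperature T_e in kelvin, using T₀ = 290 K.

42.3 K

F = 10^(0.591/10) = 1.14578
T_e = (F − 1)·T₀ = (1.14578 − 1) × 290 = 42.3 K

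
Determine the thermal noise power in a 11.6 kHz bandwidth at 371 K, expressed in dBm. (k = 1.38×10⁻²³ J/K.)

P_n = kTB = 1.38×10⁻²³ × 371 × 1.16×10⁴ = 5.94×10⁻¹⁷ W
In dBm: 10 log₁₀(5.94×10⁻¹⁷ / 10⁻³) = −132.3 dBm

−132.3 dBm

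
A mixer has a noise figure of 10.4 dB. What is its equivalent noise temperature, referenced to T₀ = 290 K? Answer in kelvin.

F = 10^(10.4/10) = 10.9648
T_e = (F − 1)·T₀ = (10.9648 − 1) × 290 = 2890 K

2890 K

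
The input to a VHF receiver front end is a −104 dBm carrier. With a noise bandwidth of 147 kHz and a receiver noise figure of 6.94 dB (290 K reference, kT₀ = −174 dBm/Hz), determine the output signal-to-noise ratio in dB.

11.4 dB

Noise floor: N = −174 + 10 log₁₀(B) + NF
10 log₁₀(1.47×10⁵) = 51.67 dB
N = −174 + 51.67 + 6.94 = −115.39 dBm
SNR = P_sig − N = −104 − (−115.39) = 11.39 dB → 11.4 dB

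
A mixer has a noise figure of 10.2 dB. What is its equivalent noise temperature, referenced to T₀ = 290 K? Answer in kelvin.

2747 K

F = 10^(10.2/10) = 10.4713
T_e = (F − 1)·T₀ = (10.4713 − 1) × 290 = 2747 K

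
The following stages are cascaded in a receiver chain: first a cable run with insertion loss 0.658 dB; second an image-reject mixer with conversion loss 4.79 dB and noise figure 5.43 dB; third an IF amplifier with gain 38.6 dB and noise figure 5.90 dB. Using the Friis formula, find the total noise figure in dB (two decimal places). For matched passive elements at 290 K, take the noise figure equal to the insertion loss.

11.52 dB

Convert to linear (a loss of L dB is a gain of −L dB): F_i = 10^(NF_i/10), G_i = 10^(G_i,dB/10)
  Stage 1: F_1 = 10^(0.658/10) = 1.164, G_1 = 10^(−0.658/10) = 0.8594
  Stage 2: F_2 = 10^(5.43/10) = 3.491, G_2 = 10^(−4.79/10) = 0.3319
  Stage 3: F_3 = 10^(5.90/10) = 3.890, G_3 = 10^(38.6/10) = 7244
Friis cascade:
  F = 1.164 + (3.491 − 1)/0.8594 + (3.890 − 1)/0.2852 = 14.20
NF = 10 log₁₀(14.20) = 11.52 dB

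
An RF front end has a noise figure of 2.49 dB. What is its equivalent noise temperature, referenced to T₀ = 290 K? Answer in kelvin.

225 K

F = 10^(2.49/10) = 1.77419
T_e = (F − 1)·T₀ = (1.77419 − 1) × 290 = 225 K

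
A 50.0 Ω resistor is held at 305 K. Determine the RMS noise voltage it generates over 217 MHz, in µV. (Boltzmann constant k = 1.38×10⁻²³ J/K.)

V_n = √(4kTRB)
4kTRB = 4 × 1.38×10⁻²³ × 305 × 5.00×10¹ × 2.17×10⁸ = 1.83×10⁻¹⁰ V²
V_n = √(1.83×10⁻¹⁰) = 1.35×10⁻⁵ V = 13.5 µV

13.5 µV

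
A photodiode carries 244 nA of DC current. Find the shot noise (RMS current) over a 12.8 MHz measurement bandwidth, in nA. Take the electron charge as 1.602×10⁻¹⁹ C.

I_n = √(2qI·B)
2qI·B = 2 × 1.602×10⁻¹⁹ × 2.44×10⁻⁷ × 1.28×10⁷ = 1.00×10⁻¹⁸ A²
I_n = √(1.00×10⁻¹⁸) = 1.00×10⁻⁹ A = 1.00 nA

1.00 nA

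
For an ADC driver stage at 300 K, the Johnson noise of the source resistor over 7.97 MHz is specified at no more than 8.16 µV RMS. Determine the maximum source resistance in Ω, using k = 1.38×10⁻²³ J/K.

Johnson–Nyquist: V_n = √(4kTRB) ⇒ R = V_n² / (4kTB)
4kTB = 4 × 1.38×10⁻²³ × 300 × 7.97×10⁶ = 1.32×10⁻¹³
R = (8.16×10⁻⁶)² / 1.32×10⁻¹³ = 5.05×10² Ω = 505 Ω

505 Ω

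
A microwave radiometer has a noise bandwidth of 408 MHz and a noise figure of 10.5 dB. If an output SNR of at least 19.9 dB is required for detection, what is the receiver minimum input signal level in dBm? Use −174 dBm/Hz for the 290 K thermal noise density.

Sensitivity = −174 + 10 log₁₀(B) + NF + SNR_min
= −174 + 86.11 + 10.5 + 19.9
= −57.49 dBm → −57.5 dBm

−57.5 dBm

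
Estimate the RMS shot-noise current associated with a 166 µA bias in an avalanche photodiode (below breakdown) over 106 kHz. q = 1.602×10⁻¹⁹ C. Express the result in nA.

I_n = √(2qI·B)
2qI·B = 2 × 1.602×10⁻¹⁹ × 1.66×10⁻⁴ × 1.06×10⁵ = 5.64×10⁻¹⁸ A²
I_n = √(5.64×10⁻¹⁸) = 2.37×10⁻⁹ A = 2.37 nA

2.37 nA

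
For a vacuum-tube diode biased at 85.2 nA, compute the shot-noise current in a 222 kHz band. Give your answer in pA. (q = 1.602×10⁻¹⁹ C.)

I_n = √(2qI·B)
2qI·B = 2 × 1.602×10⁻¹⁹ × 8.52×10⁻⁸ × 2.22×10⁵ = 6.06×10⁻²¹ A²
I_n = √(6.06×10⁻²¹) = 7.78×10⁻¹¹ A = 77.8 pA

77.8 pA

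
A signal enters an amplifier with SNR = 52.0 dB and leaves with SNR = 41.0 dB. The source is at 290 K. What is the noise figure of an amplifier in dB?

11.0 dB

NF (dB) = SNR_in(dB) − SNR_out(dB) when the source is at T₀
NF = 52.0 − 41.0 = 11.0 dB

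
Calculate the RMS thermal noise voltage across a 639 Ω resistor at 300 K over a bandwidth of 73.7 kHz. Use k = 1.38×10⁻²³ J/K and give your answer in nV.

883 nV

V_n = √(4kTRB)
4kTRB = 4 × 1.38×10⁻²³ × 300 × 6.39×10² × 7.37×10⁴ = 7.80×10⁻¹³ V²
V_n = √(7.80×10⁻¹³) = 8.83×10⁻⁷ V = 883 nV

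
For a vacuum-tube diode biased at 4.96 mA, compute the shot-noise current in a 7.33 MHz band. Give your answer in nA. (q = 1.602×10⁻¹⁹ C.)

108 nA

I_n = √(2qI·B)
2qI·B = 2 × 1.602×10⁻¹⁹ × 4.96×10⁻³ × 7.33×10⁶ = 1.16×10⁻¹⁴ A²
I_n = √(1.16×10⁻¹⁴) = 1.08×10⁻⁷ A = 108 nA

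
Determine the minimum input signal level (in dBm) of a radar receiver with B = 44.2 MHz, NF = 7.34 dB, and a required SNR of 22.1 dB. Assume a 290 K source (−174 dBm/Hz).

−68.1 dBm

Sensitivity = −174 + 10 log₁₀(B) + NF + SNR_min
= −174 + 76.45 + 7.34 + 22.1
= −68.11 dBm → −68.1 dBm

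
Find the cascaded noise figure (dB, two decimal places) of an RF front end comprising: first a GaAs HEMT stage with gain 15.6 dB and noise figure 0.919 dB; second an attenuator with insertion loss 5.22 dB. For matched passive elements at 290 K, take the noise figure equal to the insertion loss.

1.14 dB

Convert to linear (a loss of L dB is a gain of −L dB): F_i = 10^(NF_i/10), G_i = 10^(G_i,dB/10)
  Stage 1: F_1 = 10^(0.919/10) = 1.236, G_1 = 10^(15.6/10) = 36.31
  Stage 2: F_2 = 10^(5.22/10) = 3.327, G_2 = 10^(−5.22/10) = 0.3006
Friis cascade:
  F = 1.236 + (3.327 − 1)/36.31 = 1.300
NF = 10 log₁₀(1.300) = 1.14 dB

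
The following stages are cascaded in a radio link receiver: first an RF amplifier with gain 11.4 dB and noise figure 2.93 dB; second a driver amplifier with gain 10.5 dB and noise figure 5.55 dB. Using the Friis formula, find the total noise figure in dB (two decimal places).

3.33 dB

Convert to linear (a loss of L dB is a gain of −L dB): F_i = 10^(NF_i/10), G_i = 10^(G_i,dB/10)
  Stage 1: F_1 = 10^(2.93/10) = 1.963, G_1 = 10^(11.4/10) = 13.80
  Stage 2: F_2 = 10^(5.55/10) = 3.589, G_2 = 10^(10.5/10) = 11.22
Friis cascade:
  F = 1.963 + (3.589 − 1)/13.80 = 2.151
NF = 10 log₁₀(2.151) = 3.33 dB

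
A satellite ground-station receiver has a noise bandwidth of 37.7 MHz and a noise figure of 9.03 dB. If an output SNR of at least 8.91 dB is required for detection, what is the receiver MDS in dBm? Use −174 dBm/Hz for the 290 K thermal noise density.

Sensitivity = −174 + 10 log₁₀(B) + NF + SNR_min
= −174 + 75.76 + 9.03 + 8.91
= −80.30 dBm → −80.3 dBm

−80.3 dBm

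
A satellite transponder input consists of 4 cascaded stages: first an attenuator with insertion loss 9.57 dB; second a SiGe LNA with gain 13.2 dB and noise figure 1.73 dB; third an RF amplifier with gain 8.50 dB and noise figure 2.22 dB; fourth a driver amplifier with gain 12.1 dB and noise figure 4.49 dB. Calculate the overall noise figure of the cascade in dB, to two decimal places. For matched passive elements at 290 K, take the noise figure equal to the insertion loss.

Convert to linear (a loss of L dB is a gain of −L dB): F_i = 10^(NF_i/10), G_i = 10^(G_i,dB/10)
  Stage 1: F_1 = 10^(9.57/10) = 9.057, G_1 = 10^(−9.57/10) = 0.1104
  Stage 2: F_2 = 10^(1.73/10) = 1.489, G_2 = 10^(13.2/10) = 20.89
  Stage 3: F_3 = 10^(2.22/10) = 1.667, G_3 = 10^(8.50/10) = 7.079
  Stage 4: F_4 = 10^(4.49/10) = 2.812, G_4 = 10^(12.1/10) = 16.22
Friis cascade:
  F = 9.057 + (1.489 − 1)/0.1104 + (1.667 − 1)/2.307 + (2.812 − 1)/16.33 = 13.89
NF = 10 log₁₀(13.89) = 11.43 dB

11.43 dB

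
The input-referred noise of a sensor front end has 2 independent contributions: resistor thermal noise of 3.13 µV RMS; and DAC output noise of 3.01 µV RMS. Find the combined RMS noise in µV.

Uncorrelated sources add in power (mean-square): V_tot = √(ΣV_i²)
V_tot = √[(3.13×10⁻⁶)² + (3.01×10⁻⁶)²] = 4.34×10⁻⁶ V = 4.34 µV

4.34 µV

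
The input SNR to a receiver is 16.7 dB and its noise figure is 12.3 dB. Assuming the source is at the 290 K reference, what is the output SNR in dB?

4.4 dB

By definition F = SNR_in/SNR_out, so in dB: SNR_out = SNR_in − NF
SNR_out = 16.7 − 12.3 = 4.4 dB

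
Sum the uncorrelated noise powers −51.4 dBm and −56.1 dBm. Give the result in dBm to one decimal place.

−50.1 dBm

Convert to linear, add, convert back:
P₁ = 7.24×10⁻⁹ W, P₂ = 2.45×10⁻⁹ W
P_tot = 9.70×10⁻⁹ W → 10 log₁₀(P_tot / 10⁻³) = −50.1 dBm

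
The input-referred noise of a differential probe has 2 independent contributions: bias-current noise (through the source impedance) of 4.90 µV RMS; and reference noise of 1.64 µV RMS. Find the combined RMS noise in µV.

5.17 µV

Uncorrelated sources add in power (mean-square): V_tot = √(ΣV_i²)
V_tot = √[(4.90×10⁻⁶)² + (1.64×10⁻⁶)²] = 5.17×10⁻⁶ V = 5.17 µV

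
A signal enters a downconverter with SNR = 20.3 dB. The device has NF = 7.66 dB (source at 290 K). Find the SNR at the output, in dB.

By definition F = SNR_in/SNR_out, so in dB: SNR_out = SNR_in − NF
SNR_out = 20.3 − 7.66 = 12.64 dB

12.64 dB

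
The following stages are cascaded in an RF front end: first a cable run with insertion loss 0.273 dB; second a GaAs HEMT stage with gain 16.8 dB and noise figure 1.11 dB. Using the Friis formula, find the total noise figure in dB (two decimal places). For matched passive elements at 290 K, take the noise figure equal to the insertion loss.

Convert to linear (a loss of L dB is a gain of −L dB): F_i = 10^(NF_i/10), G_i = 10^(G_i,dB/10)
  Stage 1: F_1 = 10^(0.273/10) = 1.065, G_1 = 10^(−0.273/10) = 0.9391
  Stage 2: F_2 = 10^(1.11/10) = 1.291, G_2 = 10^(16.8/10) = 47.86
Friis cascade:
  F = 1.065 + (1.291 − 1)/0.9391 = 1.375
NF = 10 log₁₀(1.375) = 1.38 dB

1.38 dB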